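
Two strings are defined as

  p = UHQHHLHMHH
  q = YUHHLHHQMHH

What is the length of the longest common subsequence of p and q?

Match U [1,2], then H [2,3], then H [4,4], then H [5,6], then H [7,7], then M [8,9], then H [9,10], then H [10,11] — 8 characters in the same relative order in both. The LCS DP gives dp[10][11] = 8, so this is optimal.

8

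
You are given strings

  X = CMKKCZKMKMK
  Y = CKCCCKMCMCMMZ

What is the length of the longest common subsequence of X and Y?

Let dp[i][j] be the LCS length of the first i characters of X and the first j characters of Y. dp[i][j] = dp[i-1][j-1]+1 when the i-th and j-th characters match, else max(dp[i-1][j], dp[i][j-1]).
    ·  C  K  C  C  C  K  M  C  M  C  M  M  Z
 ·  0  0  0  0  0  0  0  0  0  0  0  0  0  0
 C  0  1  1  1  1  1  1  1  1  1  1  1  1  1
 M  0  1  1  1  1  1  1  2  2  2  2  2  2  2
 K  0  1  2  2  2  2  2  2  2  2  2  2  2  2
 K  0  1  2  2  2  2  3  3  3  3  3  3  3  3
 C  0  1  2  3  3  3  3  3  4  4  4  4  4  4
 Z  0  1  2  3  3  3  3  3  4  4  4  4  4  5
 K  0  1  2  3  3  3  4  4  4  4  4  4  4  5
 M  0  1  2  3  3  3  4  5  5  5  5  5  5  5
 K  0  1  2  3  3  3  4  5  5  5  5  5  5  5
 M  0  1  2  3  3  3  4  5  5  6  6  6  6  6
 K  0  1  2  3  3  3  4  5  5  6  6  6  6  6
dp[11][13] = 6. One LCS (by backtracking along matches): CKKCMM.

6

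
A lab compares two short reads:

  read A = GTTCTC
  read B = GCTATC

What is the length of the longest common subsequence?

Let dp[i][j] be the LCS length of the first i bases of read A and the first j bases of read B. dp[i][j] = dp[i-1][j-1]+1 when the i-th and j-th bases match, else max(dp[i-1][j], dp[i][j-1]).
    ·  G  C  T  A  T  C
 ·  0  0  0  0  0  0  0
 G  0  1  1  1  1  1  1
 T  0  1  1  2  2  2  2
 T  0  1  1  2  2  3  3
 C  0  1  2  2  2  3  4
 T  0  1  2  3  3  3  4
 C  0  1  2  3  3  3  4
dp[6][6] = 4. One LCS (by backtracking along matches): GTTC.

4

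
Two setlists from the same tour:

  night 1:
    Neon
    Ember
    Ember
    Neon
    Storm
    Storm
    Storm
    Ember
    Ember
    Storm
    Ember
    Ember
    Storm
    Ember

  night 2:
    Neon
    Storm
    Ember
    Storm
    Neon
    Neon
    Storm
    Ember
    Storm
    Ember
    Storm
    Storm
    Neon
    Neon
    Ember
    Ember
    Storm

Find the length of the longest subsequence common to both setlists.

Pick Neon at night 1[1]=night 2[1] → Ember at night 1[2]=night 2[3] → Neon at night 1[4]=night 2[6] → Storm at night 1[5]=night 2[7] → Storm at night 1[6]=night 2[9] → Storm at night 1[7]=night 2[11] → Storm at night 1[10]=night 2[12] → Ember at night 1[11]=night 2[15] → Ember at night 1[12]=night 2[16] → Storm at night 1[13]=night 2[17]; all 10 songs appear in both, in order, and the DP table's final entry dp[14][17] is also 10, so no common subsequence is longer.

10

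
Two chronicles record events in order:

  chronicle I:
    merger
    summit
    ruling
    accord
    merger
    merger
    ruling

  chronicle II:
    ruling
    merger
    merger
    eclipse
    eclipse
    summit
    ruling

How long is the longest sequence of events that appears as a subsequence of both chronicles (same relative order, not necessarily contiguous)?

4

Pick ruling at chronicle I[3]=chronicle II[1], then merger at chronicle I[5]=chronicle II[2], then merger at chronicle I[6]=chronicle II[3], then ruling at chronicle I[7]=chronicle II[7]; all 4 events appear in both, in order. Since dp[7][7] = 4, nothing longer is possible.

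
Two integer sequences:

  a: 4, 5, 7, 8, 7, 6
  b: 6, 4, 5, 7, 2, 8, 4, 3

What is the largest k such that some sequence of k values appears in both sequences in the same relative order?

4

Let dp[i][j] be the LCS length of the first i values of a and the first j values of b. dp[i][j] = dp[i-1][j-1]+1 when the i-th and j-th values match, else max(dp[i-1][j], dp[i][j-1]).
    ·  6  4  5  7  2  8  4  3
 ·  0  0  0  0  0  0  0  0  0
 4  0  0  1  1  1  1  1  1  1
 5  0  0  1  2  2  2  2  2  2
 7  0  0  1  2  3  3  3  3  3
 8  0  0  1  2  3  3  4  4  4
 7  0  0  1  2  3  3  4  4  4
 6  0  1  1  2  3  3  4  4  4
dp[6][8] = 4. One LCS (by backtracking along matches): 4, 5, 7, 8.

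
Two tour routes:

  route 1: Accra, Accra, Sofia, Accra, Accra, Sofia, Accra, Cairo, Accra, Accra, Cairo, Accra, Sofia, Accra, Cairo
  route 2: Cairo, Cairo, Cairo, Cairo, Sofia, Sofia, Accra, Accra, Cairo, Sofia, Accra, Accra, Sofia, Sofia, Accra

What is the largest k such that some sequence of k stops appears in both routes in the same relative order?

One common subsequence of length 8: Accra at route 1[1]=route 2[7] → Accra at route 1[2]=route 2[8] → Sofia at route 1[3]=route 2[10] → Accra at route 1[4]=route 2[11] → Accra at route 1[5]=route 2[12] → Sofia at route 1[6]=route 2[13] → Sofia at route 1[13]=route 2[14] → Accra at route 1[14]=route 2[15]. dp[15][15] = 8 confirms this is the maximum.

8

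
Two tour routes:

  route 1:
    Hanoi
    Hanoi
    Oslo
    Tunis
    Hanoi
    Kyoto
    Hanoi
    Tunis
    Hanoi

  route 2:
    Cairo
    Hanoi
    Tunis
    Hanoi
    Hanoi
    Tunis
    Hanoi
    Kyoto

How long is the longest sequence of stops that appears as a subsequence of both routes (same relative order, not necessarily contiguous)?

6

Match Hanoi [2,2] → Tunis [4,3] → Hanoi [5,4] → Hanoi [7,5] → Tunis [8,6] → Hanoi [9,7] — 6 stops in the same relative order in both, and the DP table's final entry dp[9][8] is also 6, so no common subsequence is longer.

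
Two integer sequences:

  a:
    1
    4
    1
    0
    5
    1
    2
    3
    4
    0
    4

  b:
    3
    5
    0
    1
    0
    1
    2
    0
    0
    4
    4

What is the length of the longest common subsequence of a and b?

Match 1 [3,4]; then 0 [4,5]; then 1 [6,6]; then 2 [7,7]; then 4 [9,10]; then 4 [11,11] — 6 values in the same relative order in both. Since dp[11][11] = 6, nothing longer is possible.

6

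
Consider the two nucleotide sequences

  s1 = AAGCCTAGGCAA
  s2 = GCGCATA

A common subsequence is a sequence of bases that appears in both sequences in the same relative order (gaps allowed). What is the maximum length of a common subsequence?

Let dp[i][j] be the LCS length of the first i bases of s1 and the first j bases of s2. dp[i][j] = dp[i-1][j-1]+1 when the i-th and j-th bases match, else max(dp[i-1][j], dp[i][j-1]).
    ·  G  C  G  C  A  T  A
 ·  0  0  0  0  0  0  0  0
 A  0  0  0  0  0  1  1  1
 A  0  0  0  0  0  1  1  2
 G  0  1  1  1  1  1  1  2
 C  0  1  2  2  2  2  2  2
 C  0  1  2  2  3  3  3  3
 T  0  1  2  2  3  3  4  4
 A  0  1  2  2  3  4  4  5
 G  0  1  2  3  3  4  4  5
 G  0  1  2  3  3  4  4  5
 C  0  1  2  3  4  4  4  5
 A  0  1  2  3  4  5  5  5
 A  0  1  2  3  4  5  5  6
dp[12][7] = 6. One LCS (by backtracking along matches): GCGCAA.

6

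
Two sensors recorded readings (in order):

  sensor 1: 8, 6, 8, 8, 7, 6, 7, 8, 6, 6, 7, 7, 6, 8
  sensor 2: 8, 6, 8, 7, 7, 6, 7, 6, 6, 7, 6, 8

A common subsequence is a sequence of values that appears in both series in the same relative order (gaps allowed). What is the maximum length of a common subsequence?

11

Match 8 at sensor 1[1]=sensor 2[1] → 6 at sensor 1[2]=sensor 2[2] → 8 at sensor 1[3]=sensor 2[3] → 7 at sensor 1[5]=sensor 2[5] → 6 at sensor 1[6]=sensor 2[6] → 7 at sensor 1[7]=sensor 2[7] → 6 at sensor 1[9]=sensor 2[8] → 6 at sensor 1[10]=sensor 2[9] → 7 at sensor 1[12]=sensor 2[10] → 6 at sensor 1[13]=sensor 2[11] → 8 at sensor 1[14]=sensor 2[12] — 11 values in the same relative order in both, and the DP table's final entry dp[14][12] is also 11, so no common subsequence is longer.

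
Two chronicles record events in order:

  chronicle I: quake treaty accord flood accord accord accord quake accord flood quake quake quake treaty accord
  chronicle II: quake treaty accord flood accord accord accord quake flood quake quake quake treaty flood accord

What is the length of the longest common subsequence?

Taking quake [1,1] → treaty [2,2] → accord [3,3] → flood [4,4] → accord [5,5] → accord [6,6] → accord [7,7] → quake [8,8] → flood [10,9] → quake [11,10] → quake [12,11] → quake [13,12] → treaty [14,13] → accord [15,15] gives a common subsequence of length 14, and the DP table's final entry dp[15][15] is also 14, so no common subsequence is longer.

14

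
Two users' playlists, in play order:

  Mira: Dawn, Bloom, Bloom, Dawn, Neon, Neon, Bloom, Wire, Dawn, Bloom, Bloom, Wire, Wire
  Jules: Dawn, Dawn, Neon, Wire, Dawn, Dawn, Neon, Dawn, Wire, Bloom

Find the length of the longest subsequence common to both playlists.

Match Dawn (Mira #1, Jules #1), then Dawn (Mira #4, Jules #2), then Neon (Mira #5, Jules #3), then Neon (Mira #6, Jules #7), then Wire (Mira #8, Jules #9), then Bloom (Mira #11, Jules #10) — 6 songs in the same relative order in both. The LCS DP gives dp[13][10] = 6, so this is optimal.

6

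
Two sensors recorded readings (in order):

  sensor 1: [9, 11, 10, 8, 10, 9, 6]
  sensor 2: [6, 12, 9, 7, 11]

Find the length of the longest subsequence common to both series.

Pick 9 at sensor 1[1]=sensor 2[3], 11 at sensor 1[2]=sensor 2[5]; all 2 values appear in both, in order. The LCS DP gives dp[7][5] = 2, so this is optimal.

2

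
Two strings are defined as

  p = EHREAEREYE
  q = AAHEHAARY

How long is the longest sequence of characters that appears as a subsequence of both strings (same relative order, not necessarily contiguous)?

5

Match E (p #1, q #4), H (p #2, q #5), A (p #5, q #7), R (p #7, q #8), Y (p #9, q #9) — 5 characters in the same relative order in both. dp[10][9] = 5 confirms this is the maximum.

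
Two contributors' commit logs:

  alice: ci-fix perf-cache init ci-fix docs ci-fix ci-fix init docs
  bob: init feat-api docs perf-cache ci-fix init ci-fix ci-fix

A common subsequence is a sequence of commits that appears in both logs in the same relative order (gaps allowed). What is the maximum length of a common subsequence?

4

Pick ci-fix [1,5]; then init [3,6]; then ci-fix [6,7]; then ci-fix [7,8]; all 4 commits appear in both, in order. dp[9][8] = 4 confirms this is the maximum.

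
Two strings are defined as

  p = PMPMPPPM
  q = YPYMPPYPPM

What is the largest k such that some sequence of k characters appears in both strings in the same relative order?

7

Match P at p[1]=q[2], then M at p[2]=q[4], then P at p[3]=q[5], then P at p[5]=q[6], then P at p[6]=q[8], then P at p[7]=q[9], then M at p[8]=q[10] — 7 characters in the same relative order in both, and the DP table's final entry dp[8][10] is also 7, so no common subsequence is longer.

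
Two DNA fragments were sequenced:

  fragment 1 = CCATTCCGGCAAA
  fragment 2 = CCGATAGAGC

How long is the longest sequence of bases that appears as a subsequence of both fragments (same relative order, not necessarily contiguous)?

7

One common subsequence of length 7: C (fragment 1 #1, fragment 2 #1) → C (fragment 1 #2, fragment 2 #2) → A (fragment 1 #3, fragment 2 #4) → T (fragment 1 #4, fragment 2 #5) → G (fragment 1 #8, fragment 2 #7) → G (fragment 1 #9, fragment 2 #9) → C (fragment 1 #10, fragment 2 #10). The LCS DP gives dp[13][10] = 7, so this is optimal.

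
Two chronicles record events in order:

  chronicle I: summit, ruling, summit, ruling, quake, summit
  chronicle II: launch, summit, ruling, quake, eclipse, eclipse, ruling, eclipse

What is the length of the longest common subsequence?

3

Taking summit (chronicle I #1, chronicle II #2), then ruling (chronicle I #2, chronicle II #3), then ruling (chronicle I #4, chronicle II #7) gives a common subsequence of length 3. dp[6][8] = 3 confirms this is the maximum.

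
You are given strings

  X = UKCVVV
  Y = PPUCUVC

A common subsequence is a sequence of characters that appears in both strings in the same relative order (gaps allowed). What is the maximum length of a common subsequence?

3

Let dp[i][j] be the LCS length of the first i characters of X and the first j characters of Y. dp[i][j] = dp[i-1][j-1]+1 when the i-th and j-th characters match, else max(dp[i-1][j], dp[i][j-1]).
    ·  P  P  U  C  U  V  C
 ·  0  0  0  0  0  0  0  0
 U  0  0  0  1  1  1  1  1
 K  0  0  0  1  1  1  1  1
 C  0  0  0  1  2  2  2  2
 V  0  0  0  1  2  2  3  3
 V  0  0  0  1  2  2  3  3
 V  0  0  0  1  2  2  3  3
dp[6][7] = 3. One LCS (by backtracking along matches): UCV.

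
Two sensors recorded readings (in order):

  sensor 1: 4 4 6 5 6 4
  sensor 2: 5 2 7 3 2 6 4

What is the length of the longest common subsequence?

3

Pick 5 (sensor 1 #4, sensor 2 #1), then 6 (sensor 1 #5, sensor 2 #6), then 4 (sensor 1 #6, sensor 2 #7); all 3 values appear in both, in order. Since dp[6][7] = 3, nothing longer is possible.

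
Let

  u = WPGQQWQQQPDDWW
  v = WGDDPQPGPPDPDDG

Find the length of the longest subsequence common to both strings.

6

Match W (u #1, v #1), P (u #2, v #7), G (u #3, v #8), P (u #10, v #12), D (u #11, v #13), D (u #12, v #14) — 6 characters in the same relative order in both. Since dp[14][15] = 6, nothing longer is possible.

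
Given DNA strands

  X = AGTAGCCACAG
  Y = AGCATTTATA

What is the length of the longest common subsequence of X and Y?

5

Taking A (X #1, Y #1), then G (X #2, Y #2), then T (X #3, Y #7), then A (X #4, Y #8), then A (X #10, Y #10) gives a common subsequence of length 5. The LCS DP gives dp[11][10] = 5, so this is optimal.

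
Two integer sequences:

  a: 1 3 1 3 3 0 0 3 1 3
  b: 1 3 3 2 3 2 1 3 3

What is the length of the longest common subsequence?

Let dp[i][j] be the LCS length of the first i values of a and the first j values of b. dp[i][j] = dp[i-1][j-1]+1 when the i-th and j-th values match, else max(dp[i-1][j], dp[i][j-1]).
    ·  1  3  3  2  3  2  1  3  3
 ·  0  0  0  0  0  0  0  0  0  0
 1  0  1  1  1  1  1  1  1  1  1
 3  0  1  2  2  2  2  2  2  2  2
 1  0  1  2  2  2  2  2  3  3  3
 3  0  1  2  3  3  3  3  3  4  4
 3  0  1  2  3  3  4  4  4  4  5
 0  0  1  2  3  3  4  4  4  4  5
 0  0  1  2  3  3  4  4  4  4  5
 3  0  1  2  3  3  4  4  4  5  5
 1  0  1  2  3  3  4  4  5  5  5
 3  0  1  2  3  3  4  4  5  6  6
dp[10][9] = 6. One LCS (by backtracking along matches): 1, 3, 3, 3, 3, 3.

6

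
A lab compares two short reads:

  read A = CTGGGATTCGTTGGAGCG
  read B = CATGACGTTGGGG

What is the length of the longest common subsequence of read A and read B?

12

Pick C (read A #1, read B #1); then T (read A #2, read B #3); then G (read A #5, read B #4); then A (read A #6, read B #5); then C (read A #9, read B #6); then G (read A #10, read B #7); then T (read A #11, read B #8); then T (read A #12, read B #9); then G (read A #13, read B #10); then G (read A #14, read B #11); then G (read A #16, read B #12); then G (read A #18, read B #13); all 12 bases appear in both, in order. Since dp[18][13] = 12, nothing longer is possible.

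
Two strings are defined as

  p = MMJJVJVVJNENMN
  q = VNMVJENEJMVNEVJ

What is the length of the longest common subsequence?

7

Match M [2,3] → V [5,4] → J [6,5] → N [10,7] → E [11,8] → M [13,10] → N [14,12] — 7 characters in the same relative order in both, and the DP table's final entry dp[14][15] is also 7, so no common subsequence is longer.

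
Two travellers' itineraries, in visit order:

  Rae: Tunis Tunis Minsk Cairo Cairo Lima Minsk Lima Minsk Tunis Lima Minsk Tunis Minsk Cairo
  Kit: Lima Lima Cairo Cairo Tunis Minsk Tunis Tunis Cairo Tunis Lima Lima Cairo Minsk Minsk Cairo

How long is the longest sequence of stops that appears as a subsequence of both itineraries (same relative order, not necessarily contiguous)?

8

One common subsequence of length 8: Tunis [1,7] → Tunis [2,8] → Cairo [4,9] → Lima [6,11] → Lima [8,12] → Minsk [12,14] → Minsk [14,15] → Cairo [15,16]. Since dp[15][16] = 8, nothing longer is possible.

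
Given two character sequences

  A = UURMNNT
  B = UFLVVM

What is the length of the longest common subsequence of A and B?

2

Taking U (A #1, B #1), then M (A #4, B #6) gives a common subsequence of length 2. Since dp[7][6] = 2, nothing longer is possible.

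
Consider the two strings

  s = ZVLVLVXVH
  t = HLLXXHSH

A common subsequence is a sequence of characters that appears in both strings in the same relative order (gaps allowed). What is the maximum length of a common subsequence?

4

Let dp[i][j] be the LCS length of the first i characters of s and the first j characters of t. dp[i][j] = dp[i-1][j-1]+1 when the i-th and j-th characters match, else max(dp[i-1][j], dp[i][j-1]).
    ·  H  L  L  X  X  H  S  H
 ·  0  0  0  0  0  0  0  0  0
 Z  0  0  0  0  0  0  0  0  0
 V  0  0  0  0  0  0  0  0  0
 L  0  0  1  1  1  1  1  1  1
 V  0  0  1  1  1  1  1  1  1
 L  0  0  1  2  2  2  2  2  2
 V  0  0  1  2  2  2  2  2  2
 X  0  0  1  2  3  3  3  3  3
 V  0  0  1  2  3  3  3  3  3
 H  0  1  1  2  3  3  4  4  4
dp[9][8] = 4. One LCS (by backtracking along matches): LLXH.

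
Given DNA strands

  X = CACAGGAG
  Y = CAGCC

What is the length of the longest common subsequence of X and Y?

Let dp[i][j] be the LCS length of the first i bases of X and the first j bases of Y. dp[i][j] = dp[i-1][j-1]+1 when the i-th and j-th bases match, else max(dp[i-1][j], dp[i][j-1]).
    ·  C  A  G  C  C
 ·  0  0  0  0  0  0
 C  0  1  1  1  1  1
 A  0  1  2  2  2  2
 C  0  1  2  2  3  3
 A  0  1  2  2  3  3
 G  0  1  2  3  3  3
 G  0  1  2  3  3  3
 A  0  1  2  3  3  3
 G  0  1  2  3  3  3
dp[8][5] = 3. One LCS (by backtracking along matches): CAC.

3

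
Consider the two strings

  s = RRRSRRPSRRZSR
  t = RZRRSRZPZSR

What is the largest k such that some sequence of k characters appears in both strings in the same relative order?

Let dp[i][j] be the LCS length of the first i characters of s and the first j characters of t. dp[i][j] = dp[i-1][j-1]+1 when the i-th and j-th characters match, else max(dp[i-1][j], dp[i][j-1]).
    ·  R  Z  R  R  S  R  Z  P  Z  S  R
 ·  0  0  0  0  0  0  0  0  0  0  0  0
 R  0  1  1  1  1  1  1  1  1  1  1  1
 R  0  1  1  2  2  2  2  2  2  2  2  2
 R  0  1  1  2  3  3  3  3  3  3  3  3
 S  0  1  1  2  3  4  4  4  4  4  4  4
 R  0  1  1  2  3  4  5  5  5  5  5  5
 R  0  1  1  2  3  4  5  5  5  5  5  6
 P  0  1  1  2  3  4  5  5  6  6  6  6
 S  0  1  1  2  3  4  5  5  6  6  7  7
 R  0  1  1  2  3  4  5  5  6  6  7  8
 R  0  1  1  2  3  4  5  5  6  6  7  8
 Z  0  1  2  2  3  4  5  6  6  7  7  8
 S  0  1  2  2  3  4  5  6  6  7  8  8
 R  0  1  2  3  3  4  5  6  6  7  8  9
dp[13][11] = 9. One LCS (by backtracking along matches): RRRSRPZSR.

9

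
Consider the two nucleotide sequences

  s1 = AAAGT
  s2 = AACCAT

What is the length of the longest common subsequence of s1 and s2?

Let dp[i][j] be the LCS length of the first i bases of s1 and the first j bases of s2. dp[i][j] = dp[i-1][j-1]+1 when the i-th and j-th bases match, else max(dp[i-1][j], dp[i][j-1]).
    ·  A  A  C  C  A  T
 ·  0  0  0  0  0  0  0
 A  0  1  1  1  1  1  1
 A  0  1  2  2  2  2  2
 A  0  1  2  2  2  3  3
 G  0  1  2  2  2  3  3
 T  0  1  2  2  2  3  4
dp[5][6] = 4. One LCS (by backtracking along matches): AAAT.

4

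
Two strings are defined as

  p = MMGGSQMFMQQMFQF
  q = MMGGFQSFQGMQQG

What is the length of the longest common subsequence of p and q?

Taking M at p[1]=q[1] → M at p[2]=q[2] → G at p[3]=q[3] → G at p[4]=q[4] → S at p[5]=q[7] → Q at p[6]=q[9] → M at p[9]=q[11] → Q at p[10]=q[12] → Q at p[11]=q[13] gives a common subsequence of length 9, and the DP table's final entry dp[15][14] is also 9, so no common subsequence is longer.

9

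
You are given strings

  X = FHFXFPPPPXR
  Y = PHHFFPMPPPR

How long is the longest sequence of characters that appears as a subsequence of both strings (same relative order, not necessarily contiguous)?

Let dp[i][j] be the LCS length of the first i characters of X and the first j characters of Y. dp[i][j] = dp[i-1][j-1]+1 when the i-th and j-th characters match, else max(dp[i-1][j], dp[i][j-1]).
    ·  P  H  H  F  F  P  M  P  P  P  R
 ·  0  0  0  0  0  0  0  0  0  0  0  0
 F  0  0  0  0  1  1  1  1  1  1  1  1
 H  0  0  1  1  1  1  1  1  1  1  1  1
 F  0  0  1  1  2  2  2  2  2  2  2  2
 X  0  0  1  1  2  2  2  2  2  2  2  2
 F  0  0  1  1  2  3  3  3  3  3  3  3
 P  0  1  1  1  2  3  4  4  4  4  4  4
 P  0  1  1  1  2  3  4  4  5  5  5  5
 P  0  1  1  1  2  3  4  4  5  6  6  6
 P  0  1  1  1  2  3  4  4  5  6  7  7
 X  0  1  1  1  2  3  4  4  5  6  7  7
 R  0  1  1  1  2  3  4  4  5  6  7  8
dp[11][11] = 8. One LCS (by backtracking along matches): HFFPPPPR.

8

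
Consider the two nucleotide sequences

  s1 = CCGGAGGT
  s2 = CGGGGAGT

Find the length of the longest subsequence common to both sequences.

6

Taking C (s1 #1, s2 #1), G (s1 #3, s2 #4), G (s1 #4, s2 #5), A (s1 #5, s2 #6), G (s1 #7, s2 #7), T (s1 #8, s2 #8) gives a common subsequence of length 6. Since dp[8][8] = 6, nothing longer is possible.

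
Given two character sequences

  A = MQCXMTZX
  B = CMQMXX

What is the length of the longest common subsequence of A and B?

One common subsequence of length 4: M [1,2], then Q [2,3], then X [4,5], then X [8,6]. Since dp[8][6] = 4, nothing longer is possible.

4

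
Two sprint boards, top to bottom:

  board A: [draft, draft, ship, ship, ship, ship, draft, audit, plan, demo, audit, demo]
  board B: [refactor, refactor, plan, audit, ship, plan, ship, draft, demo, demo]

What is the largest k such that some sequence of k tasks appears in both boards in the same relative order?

Match ship [3,5]; then ship [6,7]; then draft [7,8]; then demo [10,9]; then demo [12,10] — 5 tasks in the same relative order in both. Since dp[12][10] = 5, nothing longer is possible.

5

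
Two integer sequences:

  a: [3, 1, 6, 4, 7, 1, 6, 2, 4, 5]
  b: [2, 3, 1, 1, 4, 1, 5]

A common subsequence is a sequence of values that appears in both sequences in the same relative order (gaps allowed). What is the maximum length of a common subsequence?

5

Match 3 at a[1]=b[2]; then 1 at a[2]=b[4]; then 4 at a[4]=b[5]; then 1 at a[6]=b[6]; then 5 at a[10]=b[7] — 5 values in the same relative order in both. dp[10][7] = 5 confirms this is the maximum.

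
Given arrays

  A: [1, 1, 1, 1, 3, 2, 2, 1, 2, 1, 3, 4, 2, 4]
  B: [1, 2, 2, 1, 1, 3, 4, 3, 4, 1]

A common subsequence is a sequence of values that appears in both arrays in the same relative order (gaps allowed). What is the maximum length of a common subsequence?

8

Let dp[i][j] be the LCS length of the first i values of A and the first j values of B. dp[i][j] = dp[i-1][j-1]+1 when the i-th and j-th values match, else max(dp[i-1][j], dp[i][j-1]).
    ·  1  2  2  1  1  3  4  3  4  1
 ·  0  0  0  0  0  0  0  0  0  0  0
 1  0  1  1  1  1  1  1  1  1  1  1
 1  0  1  1  1  2  2  2  2  2  2  2
 1  0  1  1  1  2  3  3  3  3  3  3
 1  0  1  1  1  2  3  3  3  3  3  4
 3  0  1  1  1  2  3  4  4  4  4  4
 2  0  1  2  2  2  3  4  4  4  4  4
 2  0  1  2  3  3  3  4  4  4  4  4
 1  0  1  2  3  4  4  4  4  4  4  5
 2  0  1  2  3  4  4  4  4  4  4  5
 1  0  1  2  3  4  5  5  5  5  5  5
 3  0  1  2  3  4  5  6  6  6  6  6
 4  0  1  2  3  4  5  6  7  7  7  7
 2  0  1  2  3  4  5  6  7  7  7  7
 4  0  1  2  3  4  5  6  7  7  8  8
dp[14][10] = 8. One LCS (by backtracking along matches): 1, 2, 2, 1, 1, 3, 4, 4.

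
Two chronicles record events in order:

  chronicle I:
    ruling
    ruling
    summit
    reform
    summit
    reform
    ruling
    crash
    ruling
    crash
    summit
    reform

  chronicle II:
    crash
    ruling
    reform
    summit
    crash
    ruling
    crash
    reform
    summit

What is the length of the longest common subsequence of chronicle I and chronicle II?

One common subsequence of length 7: ruling (chronicle I #2, chronicle II #2), reform (chronicle I #4, chronicle II #3), summit (chronicle I #5, chronicle II #4), crash (chronicle I #8, chronicle II #5), ruling (chronicle I #9, chronicle II #6), crash (chronicle I #10, chronicle II #7), summit (chronicle I #11, chronicle II #9). The LCS DP gives dp[12][9] = 7, so this is optimal.

7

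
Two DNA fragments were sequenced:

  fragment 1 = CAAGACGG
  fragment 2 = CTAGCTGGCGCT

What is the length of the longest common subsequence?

6

Let dp[i][j] be the LCS length of the first i bases of fragment 1 and the first j bases of fragment 2. dp[i][j] = dp[i-1][j-1]+1 when the i-th and j-th bases match, else max(dp[i-1][j], dp[i][j-1]).
    ·  C  T  A  G  C  T  G  G  C  G  C  T
 ·  0  0  0  0  0  0  0  0  0  0  0  0  0
 C  0  1  1  1  1  1  1  1  1  1  1  1  1
 A  0  1  1  2  2  2  2  2  2  2  2  2  2
 A  0  1  1  2  2  2  2  2  2  2  2  2  2
 G  0  1  1  2  3  3  3  3  3  3  3  3  3
 A  0  1  1  2  3  3  3  3  3  3  3  3  3
 C  0  1  1  2  3  4  4  4  4  4  4  4  4
 G  0  1  1  2  3  4  4  5  5  5  5  5  5
 G  0  1  1  2  3  4  4  5  6  6  6  6  6
dp[8][12] = 6. One LCS (by backtracking along matches): CAGCGG.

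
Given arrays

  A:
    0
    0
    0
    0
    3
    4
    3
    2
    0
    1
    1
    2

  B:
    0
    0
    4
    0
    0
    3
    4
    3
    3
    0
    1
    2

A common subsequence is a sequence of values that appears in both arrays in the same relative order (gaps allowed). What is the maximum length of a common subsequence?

Let dp[i][j] be the LCS length of the first i values of A and the first j values of B. dp[i][j] = dp[i-1][j-1]+1 when the i-th and j-th values match, else max(dp[i-1][j], dp[i][j-1]).
    ·  0  0  4  0  0  3  4  3  3  0  1  2
 ·  0  0  0  0  0  0  0  0  0  0  0  0  0
 0  0  1  1  1  1  1  1  1  1  1  1  1  1
 0  0  1  2  2  2  2  2  2  2  2  2  2  2
 0  0  1  2  2  3  3  3  3  3  3  3  3  3
 0  0  1  2  2  3  4  4  4  4  4  4  4  4
 3  0  1  2  2  3  4  5  5  5  5  5  5  5
 4  0  1  2  3  3  4  5  6  6  6  6  6  6
 3  0  1  2  3  3  4  5  6  7  7  7  7  7
 2  0  1  2  3  3  4  5  6  7  7  7  7  8
 0  0  1  2  3  4  4  5  6  7  7  8  8  8
 1  0  1  2  3  4  4  5  6  7  7  8  9  9
 1  0  1  2  3  4  4  5  6  7  7  8  9  9
 2  0  1  2  3  4  4  5  6  7  7  8  9 10
dp[12][12] = 10. One LCS (by backtracking along matches): 0, 0, 0, 0, 3, 4, 3, 0, 1, 2.

10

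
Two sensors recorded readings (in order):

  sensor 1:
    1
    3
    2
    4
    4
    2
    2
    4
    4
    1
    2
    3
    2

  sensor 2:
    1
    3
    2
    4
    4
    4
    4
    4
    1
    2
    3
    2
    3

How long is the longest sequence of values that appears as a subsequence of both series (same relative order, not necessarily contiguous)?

11

One common subsequence of length 11: 1 (sensor 1 #1, sensor 2 #1), then 3 (sensor 1 #2, sensor 2 #2), then 2 (sensor 1 #3, sensor 2 #3), then 4 (sensor 1 #4, sensor 2 #5), then 4 (sensor 1 #5, sensor 2 #6), then 4 (sensor 1 #8, sensor 2 #7), then 4 (sensor 1 #9, sensor 2 #8), then 1 (sensor 1 #10, sensor 2 #9), then 2 (sensor 1 #11, sensor 2 #10), then 3 (sensor 1 #12, sensor 2 #11), then 2 (sensor 1 #13, sensor 2 #12). dp[13][13] = 11 confirms this is the maximum.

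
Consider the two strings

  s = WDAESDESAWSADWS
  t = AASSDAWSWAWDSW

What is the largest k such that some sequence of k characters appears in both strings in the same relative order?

Match A at s[3]=t[2] → S at s[5]=t[4] → D at s[6]=t[5] → A at s[9]=t[6] → W at s[10]=t[7] → S at s[11]=t[8] → A at s[12]=t[10] → D at s[13]=t[12] → W at s[14]=t[14] — 9 characters in the same relative order in both. dp[15][14] = 9 confirms this is the maximum.

9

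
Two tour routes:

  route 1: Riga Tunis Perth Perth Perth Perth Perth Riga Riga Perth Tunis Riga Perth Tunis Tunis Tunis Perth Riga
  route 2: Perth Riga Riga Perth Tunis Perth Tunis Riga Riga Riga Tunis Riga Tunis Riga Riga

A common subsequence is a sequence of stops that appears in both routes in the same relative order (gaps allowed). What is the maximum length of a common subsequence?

Pick Perth (route 1 #7, route 2 #1); then Riga (route 1 #8, route 2 #2); then Riga (route 1 #9, route 2 #3); then Perth (route 1 #10, route 2 #4); then Tunis (route 1 #11, route 2 #5); then Perth (route 1 #13, route 2 #6); then Tunis (route 1 #14, route 2 #7); then Tunis (route 1 #15, route 2 #11); then Tunis (route 1 #16, route 2 #13); then Riga (route 1 #18, route 2 #15); all 10 stops appear in both, in order. Since dp[18][15] = 10, nothing longer is possible.

10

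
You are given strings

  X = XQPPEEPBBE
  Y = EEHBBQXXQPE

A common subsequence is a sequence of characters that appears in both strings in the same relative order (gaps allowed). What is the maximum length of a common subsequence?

5

Let dp[i][j] be the LCS length of the first i characters of X and the first j characters of Y. dp[i][j] = dp[i-1][j-1]+1 when the i-th and j-th characters match, else max(dp[i-1][j], dp[i][j-1]).
    ·  E  E  H  B  B  Q  X  X  Q  P  E
 ·  0  0  0  0  0  0  0  0  0  0  0  0
 X  0  0  0  0  0  0  0  1  1  1  1  1
 Q  0  0  0  0  0  0  1  1  1  2  2  2
 P  0  0  0  0  0  0  1  1  1  2  3  3
 P  0  0  0  0  0  0  1  1  1  2  3  3
 E  0  1  1  1  1  1  1  1  1  2  3  4
 E  0  1  2  2  2  2  2  2  2  2  3  4
 P  0  1  2  2  2  2  2  2  2  2  3  4
 B  0  1  2  2  3  3  3  3  3  3  3  4
 B  0  1  2  2  3  4  4  4  4  4  4  4
 E  0  1  2  2  3  4  4  4  4  4  4  5
dp[10][11] = 5. One LCS (by backtracking along matches): EEBBE.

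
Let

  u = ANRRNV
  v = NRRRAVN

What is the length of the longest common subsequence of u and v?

4

Let dp[i][j] be the LCS length of the first i characters of u and the first j characters of v. dp[i][j] = dp[i-1][j-1]+1 when the i-th and j-th characters match, else max(dp[i-1][j], dp[i][j-1]).
    ·  N  R  R  R  A  V  N
 ·  0  0  0  0  0  0  0  0
 A  0  0  0  0  0  1  1  1
 N  0  1  1  1  1  1  1  2
 R  0  1  2  2  2  2  2  2
 R  0  1  2  3  3  3  3  3
 N  0  1  2  3  3  3  3  4
 V  0  1  2  3  3  3  4  4
dp[6][7] = 4. One LCS (by backtracking along matches): NRRN.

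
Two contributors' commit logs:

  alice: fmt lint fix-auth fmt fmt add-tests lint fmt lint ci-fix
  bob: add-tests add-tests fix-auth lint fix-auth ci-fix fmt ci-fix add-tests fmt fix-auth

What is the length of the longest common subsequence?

5

Taking lint at alice[2]=bob[4], fix-auth at alice[3]=bob[5], fmt at alice[4]=bob[7], add-tests at alice[6]=bob[9], fmt at alice[8]=bob[10] gives a common subsequence of length 5. dp[10][11] = 5 confirms this is the maximum.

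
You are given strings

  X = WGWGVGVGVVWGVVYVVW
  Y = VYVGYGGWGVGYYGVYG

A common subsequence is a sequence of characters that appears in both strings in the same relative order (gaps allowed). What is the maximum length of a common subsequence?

Match G at X[2]=Y[7]; then W at X[3]=Y[8]; then G at X[4]=Y[9]; then V at X[5]=Y[10]; then G at X[6]=Y[11]; then G at X[8]=Y[14]; then V at X[9]=Y[15]; then G at X[12]=Y[17] — 8 characters in the same relative order in both, and the DP table's final entry dp[18][17] is also 8, so no common subsequence is longer.

8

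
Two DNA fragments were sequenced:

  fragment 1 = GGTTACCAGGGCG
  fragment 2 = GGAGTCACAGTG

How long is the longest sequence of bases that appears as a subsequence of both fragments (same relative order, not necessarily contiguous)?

One common subsequence of length 8: G (fragment 1 #1, fragment 2 #2) → G (fragment 1 #2, fragment 2 #4) → T (fragment 1 #3, fragment 2 #5) → A (fragment 1 #5, fragment 2 #7) → C (fragment 1 #7, fragment 2 #8) → A (fragment 1 #8, fragment 2 #9) → G (fragment 1 #9, fragment 2 #10) → G (fragment 1 #13, fragment 2 #12), and the DP table's final entry dp[13][12] is also 8, so no common subsequence is longer.

8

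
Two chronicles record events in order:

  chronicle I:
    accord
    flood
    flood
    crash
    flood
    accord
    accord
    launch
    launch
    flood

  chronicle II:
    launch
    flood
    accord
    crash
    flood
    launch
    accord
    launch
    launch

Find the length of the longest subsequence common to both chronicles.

Pick accord [1,3] → crash [4,4] → flood [5,5] → accord [7,7] → launch [8,8] → launch [9,9]; all 6 events appear in both, in order. The LCS DP gives dp[10][9] = 6, so this is optimal.

6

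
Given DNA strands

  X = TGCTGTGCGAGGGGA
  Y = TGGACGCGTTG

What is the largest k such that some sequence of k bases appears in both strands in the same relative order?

7

Match T at X[1]=Y[1], G at X[2]=Y[3], C at X[3]=Y[5], G at X[7]=Y[6], C at X[8]=Y[7], G at X[9]=Y[8], G at X[14]=Y[11] — 7 bases in the same relative order in both. dp[15][11] = 7 confirms this is the maximum.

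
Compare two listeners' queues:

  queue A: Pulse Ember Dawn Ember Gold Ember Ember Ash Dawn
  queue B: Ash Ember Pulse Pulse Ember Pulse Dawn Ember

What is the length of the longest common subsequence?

4

Pick Pulse [1,4], then Ember [2,5], then Dawn [3,7], then Ember [7,8]; all 4 songs appear in both, in order. The LCS DP gives dp[9][8] = 4, so this is optimal.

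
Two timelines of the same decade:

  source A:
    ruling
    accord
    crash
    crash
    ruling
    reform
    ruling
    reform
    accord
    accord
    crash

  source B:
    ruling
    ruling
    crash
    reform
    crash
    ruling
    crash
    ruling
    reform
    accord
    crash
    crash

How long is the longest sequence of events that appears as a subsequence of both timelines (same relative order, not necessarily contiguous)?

8

Match ruling at source A[1]=source B[2] → crash at source A[3]=source B[3] → crash at source A[4]=source B[5] → ruling at source A[5]=source B[6] → ruling at source A[7]=source B[8] → reform at source A[8]=source B[9] → accord at source A[9]=source B[10] → crash at source A[11]=source B[12] — 8 events in the same relative order in both, and the DP table's final entry dp[11][12] is also 8, so no common subsequence is longer.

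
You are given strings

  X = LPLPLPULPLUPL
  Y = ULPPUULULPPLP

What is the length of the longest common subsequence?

Taking L at X[1]=Y[2]; then P at X[2]=Y[3]; then P at X[4]=Y[4]; then L at X[5]=Y[7]; then U at X[7]=Y[8]; then L at X[8]=Y[9]; then P at X[9]=Y[11]; then L at X[10]=Y[12]; then P at X[12]=Y[13] gives a common subsequence of length 9. The LCS DP gives dp[13][13] = 9, so this is optimal.

9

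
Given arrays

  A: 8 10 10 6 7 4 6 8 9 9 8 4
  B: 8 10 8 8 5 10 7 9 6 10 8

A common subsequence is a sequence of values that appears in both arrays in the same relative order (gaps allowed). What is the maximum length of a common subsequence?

One common subsequence of length 6: 8 at A[1]=B[1], 10 at A[2]=B[2], 10 at A[3]=B[6], 7 at A[5]=B[7], 6 at A[7]=B[9], 8 at A[11]=B[11]. Since dp[12][11] = 6, nothing longer is possible.

6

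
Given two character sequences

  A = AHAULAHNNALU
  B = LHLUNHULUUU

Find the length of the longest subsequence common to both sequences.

5

Pick H (A #2, B #2), then U (A #4, B #4), then H (A #7, B #6), then L (A #11, B #8), then U (A #12, B #11); all 5 characters appear in both, in order, and the DP table's final entry dp[12][11] is also 5, so no common subsequence is longer.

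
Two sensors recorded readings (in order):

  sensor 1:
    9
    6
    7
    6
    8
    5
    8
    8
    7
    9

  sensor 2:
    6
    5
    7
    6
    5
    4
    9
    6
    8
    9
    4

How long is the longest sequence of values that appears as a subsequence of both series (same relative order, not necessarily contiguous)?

Let dp[i][j] be the LCS length of the first i values of sensor 1 and the first j values of sensor 2. dp[i][j] = dp[i-1][j-1]+1 when the i-th and j-th values match, else max(dp[i-1][j], dp[i][j-1]).
    ·  6  5  7  6  5  4  9  6  8  9  4
 ·  0  0  0  0  0  0  0  0  0  0  0  0
 9  0  0  0  0  0  0  0  1  1  1  1  1
 6  0  1  1  1  1  1  1  1  2  2  2  2
 7  0  1  1  2  2  2  2  2  2  2  2  2
 6  0  1  1  2  3  3  3  3  3  3  3  3
 8  0  1  1  2  3  3  3  3  3  4  4  4
 5  0  1  2  2  3  4  4  4  4  4  4  4
 8  0  1  2  2  3  4  4  4  4  5  5  5
 8  0  1  2  2  3  4  4  4  4  5  5  5
 7  0  1  2  3  3  4  4  4  4  5  5  5
 9  0  1  2  3  3  4  4  5  5  5  6  6
dp[10][11] = 6. One LCS (by backtracking along matches): 6, 7, 6, 5, 8, 9.

6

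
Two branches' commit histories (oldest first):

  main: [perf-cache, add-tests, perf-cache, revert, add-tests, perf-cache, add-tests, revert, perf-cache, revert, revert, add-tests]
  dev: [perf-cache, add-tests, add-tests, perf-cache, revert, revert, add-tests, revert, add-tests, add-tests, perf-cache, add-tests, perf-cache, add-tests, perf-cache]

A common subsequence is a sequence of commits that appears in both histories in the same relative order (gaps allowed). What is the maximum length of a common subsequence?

Pick perf-cache [1,1] → add-tests [2,3] → perf-cache [3,4] → revert [4,8] → add-tests [5,10] → perf-cache [6,11] → add-tests [7,12] → perf-cache [9,13] → add-tests [12,14]; all 9 commits appear in both, in order. dp[12][15] = 9 confirms this is the maximum.

9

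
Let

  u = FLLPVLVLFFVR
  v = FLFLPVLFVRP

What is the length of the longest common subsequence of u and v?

9

Let dp[i][j] be the LCS length of the first i characters of u and the first j characters of v. dp[i][j] = dp[i-1][j-1]+1 when the i-th and j-th characters match, else max(dp[i-1][j], dp[i][j-1]).
    ·  F  L  F  L  P  V  L  F  V  R  P
 ·  0  0  0  0  0  0  0  0  0  0  0  0
 F  0  1  1  1  1  1  1  1  1  1  1  1
 L  0  1  2  2  2  2  2  2  2  2  2  2
 L  0  1  2  2  3  3  3  3  3  3  3  3
 P  0  1  2  2  3  4  4  4  4  4  4  4
 V  0  1  2  2  3  4  5  5  5  5  5  5
 L  0  1  2  2  3  4  5  6  6  6  6  6
 V  0  1  2  2  3  4  5  6  6  7  7  7
 L  0  1  2  2  3  4  5  6  6  7  7  7
 F  0  1  2  3  3  4  5  6  7  7  7  7
 F  0  1  2  3  3  4  5  6  7  7  7  7
 V  0  1  2  3  3  4  5  6  7  8  8  8
 R  0  1  2  3  3  4  5  6  7  8  9  9
dp[12][11] = 9. One LCS (by backtracking along matches): FLLPVLFVR.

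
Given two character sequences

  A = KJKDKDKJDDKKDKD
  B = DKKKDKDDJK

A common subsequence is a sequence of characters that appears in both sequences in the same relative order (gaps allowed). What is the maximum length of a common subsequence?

Taking K (A #1, B #2), K (A #3, B #3), K (A #5, B #4), D (A #6, B #5), K (A #7, B #6), D (A #9, B #7), D (A #10, B #8), K (A #14, B #10) gives a common subsequence of length 8. Since dp[15][10] = 8, nothing longer is possible.

8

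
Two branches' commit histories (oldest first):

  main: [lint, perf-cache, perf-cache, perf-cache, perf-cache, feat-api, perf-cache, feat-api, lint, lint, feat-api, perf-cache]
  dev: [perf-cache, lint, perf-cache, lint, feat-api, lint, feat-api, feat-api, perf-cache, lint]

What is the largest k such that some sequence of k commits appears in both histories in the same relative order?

6

Taking lint at main[1]=dev[2], perf-cache at main[2]=dev[3], feat-api at main[6]=dev[5], feat-api at main[8]=dev[7], feat-api at main[11]=dev[8], perf-cache at main[12]=dev[9] gives a common subsequence of length 6. Since dp[12][10] = 6, nothing longer is possible.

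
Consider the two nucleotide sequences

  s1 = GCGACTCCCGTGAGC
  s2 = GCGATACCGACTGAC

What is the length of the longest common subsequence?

Match G [1,1] → C [2,2] → G [3,3] → A [4,4] → T [6,5] → C [7,7] → C [8,8] → C [9,11] → T [11,12] → G [12,13] → A [13,14] → C [15,15] — 12 bases in the same relative order in both, and the DP table's final entry dp[15][15] is also 12, so no common subsequence is longer.

12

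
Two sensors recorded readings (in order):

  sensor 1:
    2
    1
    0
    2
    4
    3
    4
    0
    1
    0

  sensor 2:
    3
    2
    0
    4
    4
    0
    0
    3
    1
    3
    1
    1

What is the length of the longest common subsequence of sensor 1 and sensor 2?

Taking 2 at sensor 1[1]=sensor 2[2], then 0 at sensor 1[3]=sensor 2[3], then 4 at sensor 1[5]=sensor 2[4], then 4 at sensor 1[7]=sensor 2[5], then 0 at sensor 1[8]=sensor 2[7], then 1 at sensor 1[9]=sensor 2[12] gives a common subsequence of length 6. The LCS DP gives dp[10][12] = 6, so this is optimal.

6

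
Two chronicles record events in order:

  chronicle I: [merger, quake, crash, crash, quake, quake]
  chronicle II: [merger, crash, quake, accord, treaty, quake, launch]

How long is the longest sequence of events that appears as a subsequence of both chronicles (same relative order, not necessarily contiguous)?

4

Taking merger (chronicle I #1, chronicle II #1) → crash (chronicle I #4, chronicle II #2) → quake (chronicle I #5, chronicle II #3) → quake (chronicle I #6, chronicle II #6) gives a common subsequence of length 4. The LCS DP gives dp[6][7] = 4, so this is optimal.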